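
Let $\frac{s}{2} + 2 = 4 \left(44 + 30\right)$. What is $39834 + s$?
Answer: $40422$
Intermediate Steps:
$s = 588$ ($s = -4 + 2 \cdot 4 \left(44 + 30\right) = -4 + 2 \cdot 4 \cdot 74 = -4 + 2 \cdot 296 = -4 + 592 = 588$)
$39834 + s = 39834 + 588 = 40422$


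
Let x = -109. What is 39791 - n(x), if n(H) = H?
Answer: 39900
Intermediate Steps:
39791 - n(x) = 39791 - 1*(-109) = 39791 + 109 = 39900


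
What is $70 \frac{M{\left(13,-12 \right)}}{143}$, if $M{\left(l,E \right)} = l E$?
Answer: $- \frac{840}{11} \approx -76.364$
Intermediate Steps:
$M{\left(l,E \right)} = E l$
$70 \frac{M{\left(13,-12 \right)}}{143} = 70 \frac{\left(-12\right) 13}{143} = 70 \left(\left(-156\right) \frac{1}{143}\right) = 70 \left(- \frac{12}{11}\right) = - \frac{840}{11}$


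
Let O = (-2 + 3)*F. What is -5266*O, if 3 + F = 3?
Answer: 0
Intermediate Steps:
F = 0 (F = -3 + 3 = 0)
O = 0 (O = (-2 + 3)*0 = 1*0 = 0)
-5266*O = -5266*0 = 0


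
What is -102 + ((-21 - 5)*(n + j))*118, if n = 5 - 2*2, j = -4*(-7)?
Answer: -89074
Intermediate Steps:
j = 28
n = 1 (n = 5 - 4 = 1)
-102 + ((-21 - 5)*(n + j))*118 = -102 + ((-21 - 5)*(1 + 28))*118 = -102 - 26*29*118 = -102 - 754*118 = -102 - 88972 = -89074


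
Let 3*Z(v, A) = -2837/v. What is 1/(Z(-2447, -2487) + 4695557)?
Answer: 7341/34470086774 ≈ 2.1297e-7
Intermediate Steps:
Z(v, A) = -2837/(3*v) (Z(v, A) = (-2837/v)/3 = -2837/(3*v))
1/(Z(-2447, -2487) + 4695557) = 1/(-2837/3/(-2447) + 4695557) = 1/(-2837/3*(-1/2447) + 4695557) = 1/(2837/7341 + 4695557) = 1/(34470086774/7341) = 7341/34470086774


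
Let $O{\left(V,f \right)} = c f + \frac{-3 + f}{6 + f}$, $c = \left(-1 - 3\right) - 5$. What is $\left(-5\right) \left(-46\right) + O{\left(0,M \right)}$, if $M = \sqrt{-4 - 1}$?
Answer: $\frac{9417}{41} - \frac{360 i \sqrt{5}}{41} \approx 229.68 - 19.634 i$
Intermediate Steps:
$c = -9$ ($c = -4 - 5 = -9$)
$M = i \sqrt{5}$ ($M = \sqrt{-5} = i \sqrt{5} \approx 2.2361 i$)
$O{\left(V,f \right)} = - 9 f + \frac{-3 + f}{6 + f}$
$\left(-5\right) \left(-46\right) + O{\left(0,M \right)} = \left(-5\right) \left(-46\right) + \frac{-3 - 53 i \sqrt{5} - 9 \left(i \sqrt{5}\right)^{2}}{6 + i \sqrt{5}} = 230 + \frac{-3 - 53 i \sqrt{5} - -45}{6 + i \sqrt{5}} = 230 + \frac{-3 - 53 i \sqrt{5} + 45}{6 + i \sqrt{5}} = 230 + \frac{42 - 53 i \sqrt{5}}{6 + i \sqrt{5}}$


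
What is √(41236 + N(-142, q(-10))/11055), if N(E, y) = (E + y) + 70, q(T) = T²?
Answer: 2*√1259894152110/11055 ≈ 203.07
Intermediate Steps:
N(E, y) = 70 + E + y
√(41236 + N(-142, q(-10))/11055) = √(41236 + (70 - 142 + (-10)²)/11055) = √(41236 + (70 - 142 + 100)*(1/11055)) = √(41236 + 28*(1/11055)) = √(41236 + 28/11055) = √(455864008/11055) = 2*√1259894152110/11055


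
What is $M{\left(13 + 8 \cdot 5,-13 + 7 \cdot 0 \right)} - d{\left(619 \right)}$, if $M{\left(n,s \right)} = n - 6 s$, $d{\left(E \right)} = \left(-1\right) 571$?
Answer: $702$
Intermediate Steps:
$d{\left(E \right)} = -571$
$M{\left(13 + 8 \cdot 5,-13 + 7 \cdot 0 \right)} - d{\left(619 \right)} = \left(\left(13 + 8 \cdot 5\right) - 6 \left(-13 + 7 \cdot 0\right)\right) - -571 = \left(\left(13 + 40\right) - 6 \left(-13 + 0\right)\right) + 571 = \left(53 - -78\right) + 571 = \left(53 + 78\right) + 571 = 131 + 571 = 702$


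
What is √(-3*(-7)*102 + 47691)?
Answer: 21*√113 ≈ 223.23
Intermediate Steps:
√(-3*(-7)*102 + 47691) = √(21*102 + 47691) = √(2142 + 47691) = √49833 = 21*√113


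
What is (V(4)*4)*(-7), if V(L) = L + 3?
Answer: -196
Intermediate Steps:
V(L) = 3 + L
(V(4)*4)*(-7) = ((3 + 4)*4)*(-7) = (7*4)*(-7) = 28*(-7) = -196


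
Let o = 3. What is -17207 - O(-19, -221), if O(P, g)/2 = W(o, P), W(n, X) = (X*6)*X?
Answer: -21539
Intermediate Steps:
W(n, X) = 6*X**2 (W(n, X) = (6*X)*X = 6*X**2)
O(P, g) = 12*P**2 (O(P, g) = 2*(6*P**2) = 12*P**2)
-17207 - O(-19, -221) = -17207 - 12*(-19)**2 = -17207 - 12*361 = -17207 - 1*4332 = -17207 - 4332 = -21539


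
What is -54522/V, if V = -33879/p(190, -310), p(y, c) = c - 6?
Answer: -5742984/11293 ≈ -508.54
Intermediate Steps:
p(y, c) = -6 + c
V = 33879/316 (V = -33879/(-6 - 310) = -33879/(-316) = -33879*(-1/316) = 33879/316 ≈ 107.21)
-54522/V = -54522/33879/316 = -54522*316/33879 = -5742984/11293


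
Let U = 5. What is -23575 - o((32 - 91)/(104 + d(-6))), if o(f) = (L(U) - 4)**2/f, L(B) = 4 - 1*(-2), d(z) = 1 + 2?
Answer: -1390497/59 ≈ -23568.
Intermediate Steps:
d(z) = 3
L(B) = 6 (L(B) = 4 + 2 = 6)
o(f) = 4/f (o(f) = (6 - 4)**2/f = 2**2/f = 4/f)
-23575 - o((32 - 91)/(104 + d(-6))) = -23575 - 4/((32 - 91)/(104 + 3)) = -23575 - 4/((-59/107)) = -23575 - 4/((-59*1/107)) = -23575 - 4/(-59/107) = -23575 - 4*(-107)/59 = -23575 - 1*(-428/59) = -23575 + 428/59 = -1390497/59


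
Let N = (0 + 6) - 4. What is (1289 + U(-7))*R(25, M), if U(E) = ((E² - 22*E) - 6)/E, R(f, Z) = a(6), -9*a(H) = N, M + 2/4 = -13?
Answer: -5884/21 ≈ -280.19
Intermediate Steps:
M = -27/2 (M = -½ - 13 = -27/2 ≈ -13.500)
N = 2 (N = 6 - 4 = 2)
a(H) = -2/9 (a(H) = -⅑*2 = -2/9)
R(f, Z) = -2/9
U(E) = (-6 + E² - 22*E)/E
(1289 + U(-7))*R(25, M) = (1289 + (-22 - 7 - 6/(-7)))*(-2/9) = (1289 + (-22 - 7 - 6*(-⅐)))*(-2/9) = (1289 + (-22 - 7 + 6/7))*(-2/9) = (1289 - 197/7)*(-2/9) = (8826/7)*(-2/9) = -5884/21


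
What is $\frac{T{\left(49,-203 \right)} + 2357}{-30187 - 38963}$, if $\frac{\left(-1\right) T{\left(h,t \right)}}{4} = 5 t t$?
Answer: $\frac{273941}{23050} \approx 11.885$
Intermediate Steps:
$T{\left(h,t \right)} = - 20 t^{2}$ ($T{\left(h,t \right)} = - 4 \cdot 5 t t = - 4 \cdot 5 t^{2} = - 20 t^{2}$)
$\frac{T{\left(49,-203 \right)} + 2357}{-30187 - 38963} = \frac{- 20 \left(-203\right)^{2} + 2357}{-30187 - 38963} = \frac{\left(-20\right) 41209 + 2357}{-69150} = \left(-824180 + 2357\right) \left(- \frac{1}{69150}\right) = \left(-821823\right) \left(- \frac{1}{69150}\right) = \frac{273941}{23050}$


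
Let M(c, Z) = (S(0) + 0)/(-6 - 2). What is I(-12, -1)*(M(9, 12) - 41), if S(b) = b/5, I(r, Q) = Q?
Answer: 41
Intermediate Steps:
S(b) = b/5 (S(b) = b*(⅕) = b/5)
M(c, Z) = 0 (M(c, Z) = ((⅕)*0 + 0)/(-6 - 2) = (0 + 0)/(-8) = 0*(-⅛) = 0)
I(-12, -1)*(M(9, 12) - 41) = -(0 - 41) = -1*(-41) = 41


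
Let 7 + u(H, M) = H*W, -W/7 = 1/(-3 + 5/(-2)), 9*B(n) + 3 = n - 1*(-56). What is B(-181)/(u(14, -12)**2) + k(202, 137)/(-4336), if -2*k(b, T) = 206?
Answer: -54028721/552618864 ≈ -0.097769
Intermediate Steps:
B(n) = 53/9 + n/9 (B(n) = -1/3 + (n - 1*(-56))/9 = -1/3 + (n + 56)/9 = -1/3 + (56 + n)/9 = -1/3 + (56/9 + n/9) = 53/9 + n/9)
W = 14/11 (W = -7/(-3 + 5/(-2)) = -7/(-3 + 5*(-1/2)) = -7/(-3 - 5/2) = -7/(-11/2) = -7*(-2/11) = 14/11 ≈ 1.2727)
k(b, T) = -103 (k(b, T) = -1/2*206 = -103)
u(H, M) = -7 + 14*H/11 (u(H, M) = -7 + H*(14/11) = -7 + 14*H/11)
B(-181)/(u(14, -12)**2) + k(202, 137)/(-4336) = (53/9 + (1/9)*(-181))/((-7 + (14/11)*14)**2) - 103/(-4336) = (53/9 - 181/9)/((-7 + 196/11)**2) - 103*(-1/4336) = -128/(9*((119/11)**2)) + 103/4336 = -128/(9*14161/121) + 103/4336 = -128/9*121/14161 + 103/4336 = -15488/127449 + 103/4336 = -54028721/552618864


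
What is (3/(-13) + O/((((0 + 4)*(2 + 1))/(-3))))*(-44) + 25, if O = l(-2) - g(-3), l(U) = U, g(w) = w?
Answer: 600/13 ≈ 46.154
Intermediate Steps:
O = 1 (O = -2 - 1*(-3) = -2 + 3 = 1)
(3/(-13) + O/((((0 + 4)*(2 + 1))/(-3))))*(-44) + 25 = (3/(-13) + 1/(((0 + 4)*(2 + 1))/(-3)))*(-44) + 25 = (3*(-1/13) + 1/((4*3)*(-⅓)))*(-44) + 25 = (-3/13 + 1/(12*(-⅓)))*(-44) + 25 = (-3/13 + 1/(-4))*(-44) + 25 = (-3/13 + 1*(-¼))*(-44) + 25 = (-3/13 - ¼)*(-44) + 25 = -25/52*(-44) + 25 = 275/13 + 25 = 600/13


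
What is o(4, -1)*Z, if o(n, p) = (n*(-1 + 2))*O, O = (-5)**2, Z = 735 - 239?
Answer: 49600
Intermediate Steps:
Z = 496
O = 25
o(n, p) = 25*n (o(n, p) = (n*(-1 + 2))*25 = (n*1)*25 = n*25 = 25*n)
o(4, -1)*Z = (25*4)*496 = 100*496 = 49600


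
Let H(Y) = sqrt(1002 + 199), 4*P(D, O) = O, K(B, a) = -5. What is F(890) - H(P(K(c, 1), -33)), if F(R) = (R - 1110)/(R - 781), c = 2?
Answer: -220/109 - sqrt(1201) ≈ -36.674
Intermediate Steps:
F(R) = (-1110 + R)/(-781 + R)
P(D, O) = O/4
H(Y) = sqrt(1201)
F(890) - H(P(K(c, 1), -33)) = (-1110 + 890)/(-781 + 890) - sqrt(1201) = -220/109 - sqrt(1201)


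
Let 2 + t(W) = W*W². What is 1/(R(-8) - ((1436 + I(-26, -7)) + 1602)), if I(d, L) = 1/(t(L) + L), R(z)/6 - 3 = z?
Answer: -352/1079935 ≈ -0.00032595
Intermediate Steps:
t(W) = -2 + W³ (t(W) = -2 + W*W² = -2 + W³)
R(z) = 18 + 6*z
I(d, L) = 1/(-2 + L + L³) (I(d, L) = 1/((-2 + L³) + L) = 1/(-2 + L + L³))
1/(R(-8) - ((1436 + I(-26, -7)) + 1602)) = 1/((18 + 6*(-8)) - ((1436 + 1/(-2 - 7 + (-7)³)) + 1602)) = 1/((18 - 48) - ((1436 + 1/(-2 - 7 - 343)) + 1602)) = 1/(-30 - ((1436 + 1/(-352)) + 1602)) = 1/(-30 - ((1436 - 1/352) + 1602)) = 1/(-30 - (505471/352 + 1602)) = 1/(-30 - 1*1069375/352) = 1/(-30 - 1069375/352) = 1/(-1079935/352) = -352/1079935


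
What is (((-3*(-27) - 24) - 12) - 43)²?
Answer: 4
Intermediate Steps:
(((-3*(-27) - 24) - 12) - 43)² = (((81 - 24) - 12) - 43)² = ((57 - 12) - 43)² = (45 - 43)² = 2² = 4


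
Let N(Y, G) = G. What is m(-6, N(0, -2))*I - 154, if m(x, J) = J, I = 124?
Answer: -402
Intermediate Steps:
m(-6, N(0, -2))*I - 154 = -2*124 - 154 = -248 - 154 = -402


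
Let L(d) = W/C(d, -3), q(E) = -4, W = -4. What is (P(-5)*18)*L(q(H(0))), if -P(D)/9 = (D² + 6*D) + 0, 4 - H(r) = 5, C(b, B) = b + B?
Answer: 3240/7 ≈ 462.86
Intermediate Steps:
C(b, B) = B + b
H(r) = -1 (H(r) = 4 - 1*5 = 4 - 5 = -1)
P(D) = -54*D - 9*D² (P(D) = -9*((D² + 6*D) + 0) = -9*(D² + 6*D) = -54*D - 9*D²)
L(d) = -4/(-3 + d)
(P(-5)*18)*L(q(H(0))) = (-9*(-5)*(6 - 5)*18)*(-4/(-3 - 4)) = (-9*(-5)*1*18)*(-4/(-7)) = (45*18)*(-4*(-⅐)) = 810*(4/7) = 3240/7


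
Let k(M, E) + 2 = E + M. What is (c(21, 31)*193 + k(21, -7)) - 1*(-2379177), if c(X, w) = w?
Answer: 2385172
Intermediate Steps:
k(M, E) = -2 + E + M (k(M, E) = -2 + (E + M) = -2 + E + M)
(c(21, 31)*193 + k(21, -7)) - 1*(-2379177) = (31*193 + (-2 - 7 + 21)) - 1*(-2379177) = (5983 + 12) + 2379177 = 5995 + 2379177 = 2385172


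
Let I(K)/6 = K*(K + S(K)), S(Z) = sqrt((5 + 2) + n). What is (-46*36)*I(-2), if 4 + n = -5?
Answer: -39744 + 19872*I*sqrt(2) ≈ -39744.0 + 28103.0*I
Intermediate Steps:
n = -9 (n = -4 - 5 = -9)
S(Z) = I*sqrt(2) (S(Z) = sqrt((5 + 2) - 9) = sqrt(7 - 9) = sqrt(-2) = I*sqrt(2))
I(K) = 6*K*(K + I*sqrt(2)) (I(K) = 6*(K*(K + I*sqrt(2))) = 6*K*(K + I*sqrt(2)))
(-46*36)*I(-2) = (-46*36)*(6*(-2)*(-2 + I*sqrt(2))) = -1656*(24 - 12*I*sqrt(2)) = -39744 + 19872*I*sqrt(2)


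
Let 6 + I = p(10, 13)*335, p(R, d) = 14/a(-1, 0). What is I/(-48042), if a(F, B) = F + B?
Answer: 2348/24021 ≈ 0.097748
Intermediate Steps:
a(F, B) = B + F
p(R, d) = -14 (p(R, d) = 14/(0 - 1) = 14/(-1) = 14*(-1) = -14)
I = -4696 (I = -6 - 14*335 = -6 - 4690 = -4696)
I/(-48042) = -4696/(-48042) = -4696*(-1/48042) = 2348/24021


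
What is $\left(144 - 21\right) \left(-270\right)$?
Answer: $-33210$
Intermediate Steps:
$\left(144 - 21\right) \left(-270\right) = 123 \left(-270\right) = -33210$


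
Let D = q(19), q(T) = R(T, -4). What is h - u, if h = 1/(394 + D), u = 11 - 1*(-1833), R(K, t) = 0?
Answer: -726535/394 ≈ -1844.0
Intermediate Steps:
q(T) = 0
D = 0
u = 1844 (u = 11 + 1833 = 1844)
h = 1/394 (h = 1/(394 + 0) = 1/394 ≈ 0.0025381)
h - u = 1/394 - 1*1844 = 1/394 - 1844 = -726535/394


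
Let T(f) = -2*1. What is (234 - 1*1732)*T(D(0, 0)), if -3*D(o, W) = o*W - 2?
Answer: 2996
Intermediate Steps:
D(o, W) = ⅔ - W*o/3 (D(o, W) = -(o*W - 2)/3 = -(W*o - 2)/3 = -(-2 + W*o)/3 = ⅔ - W*o/3)
T(f) = -2
(234 - 1*1732)*T(D(0, 0)) = (234 - 1*1732)*(-2) = (234 - 1732)*(-2) = -1498*(-2) = 2996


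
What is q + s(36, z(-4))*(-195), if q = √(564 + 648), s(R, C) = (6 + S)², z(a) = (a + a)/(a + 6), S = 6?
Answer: -28080 + 2*√303 ≈ -28045.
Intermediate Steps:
z(a) = 2*a/(6 + a) (z(a) = (2*a)/(6 + a) = 2*a/(6 + a))
s(R, C) = 144 (s(R, C) = (6 + 6)² = 12² = 144)
q = 2*√303 (q = √1212 = 2*√303 ≈ 34.814)
q + s(36, z(-4))*(-195) = 2*√303 + 144*(-195) = 2*√303 - 28080 = -28080 + 2*√303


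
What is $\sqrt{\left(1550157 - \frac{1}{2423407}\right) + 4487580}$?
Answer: $\frac{\sqrt{35459034609330986906}}{2423407} \approx 2457.2$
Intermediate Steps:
$\sqrt{\left(1550157 - \frac{1}{2423407}\right) + 4487580} = \sqrt{\frac{3756661324898}{2423407} + 4487580} = \sqrt{\frac{14631894109958}{2423407}} = \frac{\sqrt{35459034609330986906}}{2423407}$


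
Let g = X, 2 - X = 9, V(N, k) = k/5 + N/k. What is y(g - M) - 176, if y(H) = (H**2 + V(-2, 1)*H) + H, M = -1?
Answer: -676/5 ≈ -135.20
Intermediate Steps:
V(N, k) = k/5 + N/k (V(N, k) = k*(1/5) + N/k = k/5 + N/k)
X = -7 (X = 2 - 1*9 = 2 - 9 = -7)
g = -7
y(H) = H**2 - 4*H/5 (y(H) = (H**2 + ((1/5)*1 - 2/1)*H) + H = (H**2 + (1/5 - 2*1)*H) + H = (H**2 + (1/5 - 2)*H) + H = (H**2 - 9*H/5) + H = H**2 - 4*H/5)
y(g - M) - 176 = (-7 - 1*(-1))*(-4 + 5*(-7 - 1*(-1)))/5 - 176 = (-7 + 1)*(-4 + 5*(-7 + 1))/5 - 176 = (1/5)*(-6)*(-4 + 5*(-6)) - 176 = (1/5)*(-6)*(-4 - 30) - 176 = (1/5)*(-6)*(-34) - 176 = 204/5 - 176 = -676/5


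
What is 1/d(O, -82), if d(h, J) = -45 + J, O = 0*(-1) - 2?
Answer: -1/127 ≈ -0.0078740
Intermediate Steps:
O = -2 (O = 0 - 2 = -2)
1/d(O, -82) = 1/(-45 - 82) = 1/(-127) = -1/127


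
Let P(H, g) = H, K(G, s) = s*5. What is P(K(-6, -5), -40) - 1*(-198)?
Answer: 173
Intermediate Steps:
K(G, s) = 5*s
P(K(-6, -5), -40) - 1*(-198) = 5*(-5) - 1*(-198) = -25 + 198 = 173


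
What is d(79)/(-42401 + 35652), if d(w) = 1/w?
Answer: -1/533171 ≈ -1.8756e-6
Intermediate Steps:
d(79)/(-42401 + 35652) = 1/(79*(-42401 + 35652)) = (1/79)/(-6749) = (1/79)*(-1/6749) = -1/533171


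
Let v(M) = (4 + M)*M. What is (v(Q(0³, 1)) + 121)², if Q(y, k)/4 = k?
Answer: 23409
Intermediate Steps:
Q(y, k) = 4*k
v(M) = M*(4 + M)
(v(Q(0³, 1)) + 121)² = ((4*1)*(4 + 4*1) + 121)² = (4*(4 + 4) + 121)² = (4*8 + 121)² = (32 + 121)² = 153² = 23409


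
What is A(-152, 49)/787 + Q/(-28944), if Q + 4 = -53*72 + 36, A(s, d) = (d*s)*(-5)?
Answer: 135106571/2847366 ≈ 47.450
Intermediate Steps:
A(s, d) = -5*d*s
Q = -3784 (Q = -4 + (-53*72 + 36) = -4 + (-3816 + 36) = -4 - 3780 = -3784)
A(-152, 49)/787 + Q/(-28944) = -5*49*(-152)/787 - 3784/(-28944) = 37240*(1/787) - 3784*(-1/28944) = 37240/787 + 473/3618 = 135106571/2847366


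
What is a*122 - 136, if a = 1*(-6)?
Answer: -868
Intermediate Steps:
a = -6
a*122 - 136 = -6*122 - 136 = -732 - 136 = -868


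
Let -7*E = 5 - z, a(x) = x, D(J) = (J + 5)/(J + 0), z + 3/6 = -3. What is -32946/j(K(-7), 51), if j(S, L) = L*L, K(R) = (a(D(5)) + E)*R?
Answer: -38/3 ≈ -12.667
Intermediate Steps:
z = -7/2 (z = -1/2 - 3 = -7/2 ≈ -3.5000)
D(J) = (5 + J)/J
E = -17/14 (E = -(5 - 1*(-7/2))/7 = -(5 + 7/2)/7 = -1/7*17/2 = -17/14 ≈ -1.2143)
K(R) = 11*R/14 (K(R) = ((5 + 5)/5 - 17/14)*R = ((1/5)*10 - 17/14)*R = (2 - 17/14)*R = 11*R/14)
j(S, L) = L**2
-32946/j(K(-7), 51) = -32946/(51**2) = -32946/2601 = -32946*1/2601 = -38/3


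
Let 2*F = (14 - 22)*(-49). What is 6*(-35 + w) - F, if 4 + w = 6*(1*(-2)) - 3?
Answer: -520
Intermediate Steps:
w = -19 (w = -4 + (6*(1*(-2)) - 3) = -4 + (6*(-2) - 3) = -4 + (-12 - 3) = -4 - 15 = -19)
F = 196 (F = ((14 - 22)*(-49))/2 = (-8*(-49))/2 = (½)*392 = 196)
6*(-35 + w) - F = 6*(-35 - 19) - 1*196 = 6*(-54) - 196 = -324 - 196 = -520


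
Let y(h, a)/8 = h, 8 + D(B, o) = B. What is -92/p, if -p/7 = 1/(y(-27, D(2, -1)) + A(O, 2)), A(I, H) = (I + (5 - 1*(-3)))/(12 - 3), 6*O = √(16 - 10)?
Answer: -178112/63 + 46*√6/189 ≈ -2826.6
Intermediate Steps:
D(B, o) = -8 + B
y(h, a) = 8*h
O = √6/6 (O = √(16 - 10)/6 = √6/6 ≈ 0.40825)
A(I, H) = 8/9 + I/9 (A(I, H) = (I + (5 + 3))/9 = (I + 8)*(⅑) = (8 + I)*(⅑) = 8/9 + I/9)
p = -7/(-1936/9 + √6/54) (p = -7/(8*(-27) + (8/9 + (√6/6)/9)) = -7/(-216 + (8/9 + √6/54)) = -7/(-1936/9 + √6/54) ≈ 0.032548)
-92/p = -92/(731808/22488575 + 63*√6/22488575)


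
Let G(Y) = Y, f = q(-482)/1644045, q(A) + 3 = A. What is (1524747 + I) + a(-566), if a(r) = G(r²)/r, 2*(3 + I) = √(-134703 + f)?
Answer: 1524178 + I*√3640865791340154/328809 ≈ 1.5242e+6 + 183.51*I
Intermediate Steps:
q(A) = -3 + A
f = -97/328809 (f = (-3 - 482)/1644045 = -485*1/1644045 = -97/328809 ≈ -0.00029500)
I = -3 + I*√3640865791340154/328809 (I = -3 + √(-134703 - 97/328809)/2 = -3 + √(-44291558824/328809)/2 = -3 + (2*I*√3640865791340154/328809)/2 = -3 + I*√3640865791340154/328809 ≈ -3.0 + 183.51*I)
a(r) = r (a(r) = r²/r = r)
(1524747 + I) + a(-566) = (1524747 + (-3 + I*√3640865791340154/328809)) - 566 = (1524744 + I*√3640865791340154/328809) - 566 = 1524178 + I*√3640865791340154/328809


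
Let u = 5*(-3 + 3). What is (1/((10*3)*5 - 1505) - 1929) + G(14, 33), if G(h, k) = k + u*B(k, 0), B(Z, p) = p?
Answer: -2569081/1355 ≈ -1896.0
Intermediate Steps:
u = 0 (u = 5*0 = 0)
G(h, k) = k (G(h, k) = k + 0*0 = k + 0 = k)
(1/((10*3)*5 - 1505) - 1929) + G(14, 33) = (1/((10*3)*5 - 1505) - 1929) + 33 = (1/(30*5 - 1505) - 1929) + 33 = (1/(150 - 1505) - 1929) + 33 = (1/(-1355) - 1929) + 33 = (-1/1355 - 1929) + 33 = -2613796/1355 + 33 = -2569081/1355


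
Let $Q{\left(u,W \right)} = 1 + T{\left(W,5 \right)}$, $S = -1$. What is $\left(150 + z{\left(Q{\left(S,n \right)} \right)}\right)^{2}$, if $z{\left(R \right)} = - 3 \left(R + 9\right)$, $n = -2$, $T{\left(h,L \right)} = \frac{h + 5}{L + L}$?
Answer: $\frac{1418481}{100} \approx 14185.0$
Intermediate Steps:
$T{\left(h,L \right)} = \frac{5 + h}{2 L}$
$Q{\left(u,W \right)} = \frac{3}{2} + \frac{W}{10}$ ($Q{\left(u,W \right)} = 1 + \frac{5 + W}{2 \cdot 5} = 1 + \frac{1}{2} \cdot \frac{1}{5} \left(5 + W\right) = 1 + \left(\frac{1}{2} + \frac{W}{10}\right) = \frac{3}{2} + \frac{W}{10}$)
$z{\left(R \right)} = -27 - 3 R$ ($z{\left(R \right)} = - 3 \left(9 + R\right) = -27 - 3 R$)
$\left(150 + z{\left(Q{\left(S,n \right)} \right)}\right)^{2} = \left(150 - \left(27 + 3 \left(\frac{3}{2} + \frac{1}{10} \left(-2\right)\right)\right)\right)^{2} = \left(150 - \left(27 + 3 \left(\frac{3}{2} - \frac{1}{5}\right)\right)\right)^{2} = \left(150 - \frac{309}{10}\right)^{2} = \left(\frac{1191}{10}\right)^{2} = \frac{1418481}{100}$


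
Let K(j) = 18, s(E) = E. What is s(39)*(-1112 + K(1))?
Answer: -42666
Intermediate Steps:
s(39)*(-1112 + K(1)) = 39*(-1112 + 18) = 39*(-1094) = -42666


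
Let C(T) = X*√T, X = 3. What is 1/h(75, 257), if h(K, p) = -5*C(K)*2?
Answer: -√3/450 ≈ -0.0038490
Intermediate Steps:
C(T) = 3*√T
h(K, p) = -30*√K (h(K, p) = -15*√K*2 = -30*√K)
1/h(75, 257) = 1/(-150*√3) = -√3/450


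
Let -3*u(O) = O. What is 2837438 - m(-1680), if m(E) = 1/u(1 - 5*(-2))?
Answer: 31211821/11 ≈ 2.8374e+6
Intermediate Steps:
u(O) = -O/3
m(E) = -3/11 (m(E) = 1/(-(1 - 5*(-2))/3) = 1/(-(1 + 10)/3) = 1/(-1/3*11) = 1/(-11/3) = -3/11)
2837438 - m(-1680) = 2837438 - 1*(-3/11) = 2837438 + 3/11 = 31211821/11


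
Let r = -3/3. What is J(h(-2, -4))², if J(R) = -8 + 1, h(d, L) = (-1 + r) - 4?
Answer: 49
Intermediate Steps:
r = -1 (r = -3*⅓ = -1)
h(d, L) = -6 (h(d, L) = (-1 - 1) - 4 = -2 - 4 = -6)
J(R) = -7
J(h(-2, -4))² = (-7)² = 49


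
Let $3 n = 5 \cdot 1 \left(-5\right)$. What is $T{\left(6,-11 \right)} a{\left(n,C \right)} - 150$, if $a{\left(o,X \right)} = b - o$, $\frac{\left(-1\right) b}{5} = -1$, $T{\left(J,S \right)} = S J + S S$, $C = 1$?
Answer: $\frac{1750}{3} \approx 583.33$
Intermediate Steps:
$T{\left(J,S \right)} = S^{2} + J S$ ($T{\left(J,S \right)} = J S + S^{2} = S^{2} + J S$)
$b = 5$ ($b = \left(-5\right) \left(-1\right) = 5$)
$n = - \frac{25}{3}$ ($n = \frac{5 \cdot 1 \left(-5\right)}{3} = \frac{5 \left(-5\right)}{3} = \frac{1}{3} \left(-25\right) = - \frac{25}{3} \approx -8.3333$)
$a{\left(o,X \right)} = 5 - o$
$T{\left(6,-11 \right)} a{\left(n,C \right)} - 150 = - 11 \left(6 - 11\right) \left(5 - - \frac{25}{3}\right) - 150 = \left(-11\right) \left(-5\right) \left(5 + \frac{25}{3}\right) - 150 = 55 \cdot \frac{40}{3} - 150 = \frac{2200}{3} - 150 = \frac{1750}{3}$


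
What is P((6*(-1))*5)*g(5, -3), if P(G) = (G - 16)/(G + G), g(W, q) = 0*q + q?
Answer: -23/10 ≈ -2.3000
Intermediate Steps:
g(W, q) = q (g(W, q) = 0 + q = q)
P(G) = (-16 + G)/(2*G) (P(G) = (-16 + G)/((2*G)) = (-16 + G)*(1/(2*G)) = (-16 + G)/(2*G))
P((6*(-1))*5)*g(5, -3) = ((-16 + (6*(-1))*5)/(2*(((6*(-1))*5))))*(-3) = ((-16 - 6*5)/(2*((-6*5))))*(-3) = ((½)*(-16 - 30)/(-30))*(-3) = ((½)*(-1/30)*(-46))*(-3) = (23/30)*(-3) = -23/10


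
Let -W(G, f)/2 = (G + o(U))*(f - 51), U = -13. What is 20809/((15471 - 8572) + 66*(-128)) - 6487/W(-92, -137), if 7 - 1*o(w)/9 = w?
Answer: -698576555/51253312 ≈ -13.630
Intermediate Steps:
o(w) = 63 - 9*w
W(G, f) = -2*(-51 + f)*(180 + G) (W(G, f) = -2*(G + (63 - 9*(-13)))*(f - 51) = -2*(G + (63 + 117))*(-51 + f) = -2*(G + 180)*(-51 + f) = -2*(180 + G)*(-51 + f) = -2*(-51 + f)*(180 + G))
20809/((15471 - 8572) + 66*(-128)) - 6487/W(-92, -137) = 20809/((15471 - 8572) + 66*(-128)) - 6487/(18360 - 360*(-137) + 102*(-92) - 2*(-92)*(-137)) = 20809/(6899 - 8448) - 6487/(18360 + 49320 - 9384 - 25208) = 20809/(-1549) - 6487/33088 = 20809*(-1/1549) - 6487*1/33088 = -20809/1549 - 6487/33088 = -698576555/51253312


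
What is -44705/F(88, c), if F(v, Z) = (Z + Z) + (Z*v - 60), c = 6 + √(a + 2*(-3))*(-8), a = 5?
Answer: -8941/312 - 8941*I/208 ≈ -28.657 - 42.986*I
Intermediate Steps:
c = 6 - 8*I (c = 6 + √(5 + 2*(-3))*(-8) = 6 + √(5 - 6)*(-8) = 6 + √(-1)*(-8) = 6 + I*(-8) = 6 - 8*I ≈ 6.0 - 8.0*I)
F(v, Z) = -60 + 2*Z + Z*v (F(v, Z) = 2*Z + (-60 + Z*v) = -60 + 2*Z + Z*v)
-44705/F(88, c) = -44705/(-60 + 2*(6 - 8*I) + (6 - 8*I)*88) = -44705/(-60 + (12 - 16*I) + (528 - 704*I)) = -44705*(480 + 720*I)/748800 = -8941*(480 + 720*I)/149760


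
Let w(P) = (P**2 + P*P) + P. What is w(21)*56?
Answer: 50568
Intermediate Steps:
w(P) = P + 2*P**2 (w(P) = (P**2 + P**2) + P = 2*P**2 + P = P + 2*P**2)
w(21)*56 = (21*(1 + 2*21))*56 = (21*(1 + 42))*56 = (21*43)*56 = 903*56 = 50568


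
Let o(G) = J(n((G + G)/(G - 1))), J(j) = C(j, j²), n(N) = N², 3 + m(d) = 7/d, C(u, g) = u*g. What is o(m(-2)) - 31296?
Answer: -356172084224/11390625 ≈ -31269.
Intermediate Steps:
C(u, g) = g*u
m(d) = -3 + 7/d
J(j) = j³ (J(j) = j²*j = j³)
o(G) = 64*G⁶/(-1 + G)⁶ (o(G) = (((G + G)/(G - 1))²)³ = (((2*G)/(-1 + G))²)³ = ((2*G/(-1 + G))²)³ = (4*G²/(-1 + G)²)³ = 64*G⁶/(-1 + G)⁶)
o(m(-2)) - 31296 = 64*(-3 + 7/(-2))⁶/(-1 + (-3 + 7/(-2)))⁶ - 31296 = 64*(-3 + 7*(-½))⁶/(-1 + (-3 + 7*(-½)))⁶ - 31296 = 64*(-3 - 7/2)⁶/(-1 + (-3 - 7/2))⁶ - 31296 = 64*(-13/2)⁶/(-1 - 13/2)⁶ - 31296 = 64*(4826809/64)/(-15/2)⁶ - 31296 = 64*(4826809/64)*(64/11390625) - 31296 = 308915776/11390625 - 31296 = -356172084224/11390625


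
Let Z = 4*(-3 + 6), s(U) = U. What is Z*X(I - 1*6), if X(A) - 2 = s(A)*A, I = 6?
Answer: 24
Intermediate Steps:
X(A) = 2 + A**2 (X(A) = 2 + A*A = 2 + A**2)
Z = 12 (Z = 4*3 = 12)
Z*X(I - 1*6) = 12*(2 + (6 - 1*6)**2) = 12*(2 + (6 - 6)**2) = 12*(2 + 0**2) = 12*(2 + 0) = 12*2 = 24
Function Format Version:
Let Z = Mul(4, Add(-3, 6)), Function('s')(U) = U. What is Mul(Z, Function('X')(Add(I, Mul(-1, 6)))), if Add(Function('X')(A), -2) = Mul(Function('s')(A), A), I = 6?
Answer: 24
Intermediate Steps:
Function('X')(A) = Add(2, Pow(A, 2)) (Function('X')(A) = Add(2, Mul(A, A)) = Add(2, Pow(A, 2)))
Z = 12 (Z = Mul(4, 3) = 12)
Mul(Z, Function('X')(Add(I, Mul(-1, 6)))) = Mul(12, Add(2, Pow(Add(6, Mul(-1, 6)), 2))) = Mul(12, Add(2, Pow(Add(6, -6), 2))) = Mul(12, Add(2, Pow(0, 2))) = Mul(12, Add(2, 0)) = Mul(12, 2) = 24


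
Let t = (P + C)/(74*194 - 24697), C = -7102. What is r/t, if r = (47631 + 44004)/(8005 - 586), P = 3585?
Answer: 315865845/8697541 ≈ 36.317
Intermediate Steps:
t = 3517/10341 (t = (3585 - 7102)/(74*194 - 24697) = -3517/(14356 - 24697) = -3517/(-10341) = -3517*(-1/10341) = 3517/10341 ≈ 0.34010)
r = 30545/2473 (r = 91635/7419 = 91635*(1/7419) = 30545/2473 ≈ 12.351)
r/t = 30545/(2473*(3517/10341)) = (30545/2473)*(10341/3517) = 315865845/8697541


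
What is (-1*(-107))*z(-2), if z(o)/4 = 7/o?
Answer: -1498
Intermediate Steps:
z(o) = 28/o (z(o) = 4*(7/o) = 28/o)
(-1*(-107))*z(-2) = (-1*(-107))*(28/(-2)) = 107*(28*(-½)) = 107*(-14) = -1498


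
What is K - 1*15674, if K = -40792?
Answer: -56466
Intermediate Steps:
K - 1*15674 = -40792 - 1*15674 = -40792 - 15674 = -56466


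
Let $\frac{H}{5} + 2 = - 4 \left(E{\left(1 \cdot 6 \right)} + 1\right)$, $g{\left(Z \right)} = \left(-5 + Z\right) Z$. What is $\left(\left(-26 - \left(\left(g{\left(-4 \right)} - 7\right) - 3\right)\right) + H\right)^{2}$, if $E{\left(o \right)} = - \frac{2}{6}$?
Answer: $\frac{51076}{9} \approx 5675.1$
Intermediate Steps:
$E{\left(o \right)} = - \frac{1}{3}$ ($E{\left(o \right)} = \left(-2\right) \frac{1}{6} = - \frac{1}{3}$)
$g{\left(Z \right)} = Z \left(-5 + Z\right)$
$H = - \frac{70}{3}$ ($H = -10 + 5 \left(- 4 \left(- \frac{1}{3} + 1\right)\right) = -10 + 5 \left(\left(-4\right) \frac{2}{3}\right) = -10 + 5 \left(- \frac{8}{3}\right) = -10 - \frac{40}{3} = - \frac{70}{3} \approx -23.333$)
$\left(\left(-26 - \left(\left(g{\left(-4 \right)} - 7\right) - 3\right)\right) + H\right)^{2} = \left(\left(-26 - \left(\left(- 4 \left(-5 - 4\right) - 7\right) - 3\right)\right) - \frac{70}{3}\right)^{2} = \left(\left(-26 - \left(\left(\left(-4\right) \left(-9\right) - 7\right) - 3\right)\right) - \frac{70}{3}\right)^{2} = \left(\left(-26 - \left(\left(36 - 7\right) - 3\right)\right) - \frac{70}{3}\right)^{2} = \left(\left(-26 - \left(29 - 3\right)\right) - \frac{70}{3}\right)^{2} = \left(\left(-26 - 26\right) - \frac{70}{3}\right)^{2} = \left(-52 - \frac{70}{3}\right)^{2} = \left(- \frac{226}{3}\right)^{2} = \frac{51076}{9}$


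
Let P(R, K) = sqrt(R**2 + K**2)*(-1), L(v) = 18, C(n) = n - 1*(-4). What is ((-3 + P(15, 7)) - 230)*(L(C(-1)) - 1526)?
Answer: 351364 + 1508*sqrt(274) ≈ 3.7633e+5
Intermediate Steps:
C(n) = 4 + n (C(n) = n + 4 = 4 + n)
P(R, K) = -sqrt(K**2 + R**2) (P(R, K) = sqrt(K**2 + R**2)*(-1) = -sqrt(K**2 + R**2))
((-3 + P(15, 7)) - 230)*(L(C(-1)) - 1526) = ((-3 - sqrt(7**2 + 15**2)) - 230)*(18 - 1526) = ((-3 - sqrt(49 + 225)) - 230)*(-1508) = ((-3 - sqrt(274)) - 230)*(-1508) = (-233 - sqrt(274))*(-1508) = 351364 + 1508*sqrt(274)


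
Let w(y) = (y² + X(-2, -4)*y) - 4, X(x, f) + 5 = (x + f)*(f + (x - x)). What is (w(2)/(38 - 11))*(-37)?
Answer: -1406/27 ≈ -52.074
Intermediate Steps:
X(x, f) = -5 + f*(f + x) (X(x, f) = -5 + (x + f)*(f + (x - x)) = -5 + (f + x)*(f + 0) = -5 + (f + x)*f = -5 + f*(f + x))
w(y) = -4 + y² + 19*y (w(y) = (y² + (-5 + (-4)² - 4*(-2))*y) - 4 = (y² + (-5 + 16 + 8)*y) - 4 = (y² + 19*y) - 4 = -4 + y² + 19*y)
(w(2)/(38 - 11))*(-37) = ((-4 + 2² + 19*2)/(38 - 11))*(-37) = ((-4 + 4 + 38)/27)*(-37) = (38*(1/27))*(-37) = (38/27)*(-37) = -1406/27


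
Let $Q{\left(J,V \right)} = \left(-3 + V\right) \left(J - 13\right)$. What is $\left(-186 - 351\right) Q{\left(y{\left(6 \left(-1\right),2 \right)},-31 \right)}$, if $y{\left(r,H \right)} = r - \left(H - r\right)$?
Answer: $-492966$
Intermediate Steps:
$y{\left(r,H \right)} = - H + 2 r$
$Q{\left(J,V \right)} = \left(-13 + J\right) \left(-3 + V\right)$ ($Q{\left(J,V \right)} = \left(-3 + V\right) \left(-13 + J\right) = \left(-13 + J\right) \left(-3 + V\right)$)
$\left(-186 - 351\right) Q{\left(y{\left(6 \left(-1\right),2 \right)},-31 \right)} = \left(-186 - 351\right) \left(39 - -403 - 3 \left(\left(-1\right) 2 + 2 \cdot 6 \left(-1\right)\right) + \left(\left(-1\right) 2 + 2 \cdot 6 \left(-1\right)\right) \left(-31\right)\right) = - 537 \left(39 + 403 - 3 \left(-2 + 2 \left(-6\right)\right) + \left(-2 + 2 \left(-6\right)\right) \left(-31\right)\right) = - 537 \left(39 + 403 - 3 \left(-2 - 12\right) + \left(-2 - 12\right) \left(-31\right)\right) = - 537 \left(39 + 403 - -42 - -434\right) = - 537 \left(39 + 403 + 42 + 434\right) = \left(-537\right) 918 = -492966$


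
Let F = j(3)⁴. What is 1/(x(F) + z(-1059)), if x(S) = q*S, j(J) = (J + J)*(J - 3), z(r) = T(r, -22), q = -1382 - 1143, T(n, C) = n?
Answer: -1/1059 ≈ -0.00094429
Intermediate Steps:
q = -2525
z(r) = r
j(J) = 2*J*(-3 + J) (j(J) = (2*J)*(-3 + J) = 2*J*(-3 + J))
F = 0 (F = (2*3*(-3 + 3))⁴ = (2*3*0)⁴ = 0⁴ = 0)
x(S) = -2525*S
1/(x(F) + z(-1059)) = 1/(-2525*0 - 1059) = 1/(0 - 1059) = 1/(-1059) = -1/1059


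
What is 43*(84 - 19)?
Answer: 2795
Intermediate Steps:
43*(84 - 19) = 43*65 = 2795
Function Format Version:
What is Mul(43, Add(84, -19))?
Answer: 2795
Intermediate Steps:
Mul(43, Add(84, -19)) = Mul(43, 65) = 2795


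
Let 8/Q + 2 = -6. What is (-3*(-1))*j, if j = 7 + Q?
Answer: 18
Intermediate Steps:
Q = -1 (Q = 8/(-2 - 6) = 8/(-8) = 8*(-1/8) = -1)
j = 6 (j = 7 - 1 = 6)
(-3*(-1))*j = -3*(-1)*6 = 3*6 = 18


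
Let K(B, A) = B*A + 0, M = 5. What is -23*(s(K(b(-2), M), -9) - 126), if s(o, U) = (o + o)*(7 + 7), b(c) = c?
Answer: 9338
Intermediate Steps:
K(B, A) = A*B (K(B, A) = A*B + 0 = A*B)
s(o, U) = 28*o (s(o, U) = (2*o)*14 = 28*o)
-23*(s(K(b(-2), M), -9) - 126) = -23*(28*(5*(-2)) - 126) = -23*(28*(-10) - 126) = -23*(-280 - 126) = -23*(-406) = 9338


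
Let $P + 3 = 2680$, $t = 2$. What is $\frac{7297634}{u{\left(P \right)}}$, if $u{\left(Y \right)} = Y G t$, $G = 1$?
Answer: $\frac{3648817}{2677} \approx 1363.0$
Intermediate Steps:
$P = 2677$ ($P = -3 + 2680 = 2677$)
$u{\left(Y \right)} = 2 Y$ ($u{\left(Y \right)} = Y 1 \cdot 2 = Y 2 = 2 Y$)
$\frac{7297634}{u{\left(P \right)}} = \frac{7297634}{2 \cdot 2677} = \frac{7297634}{5354} = 7297634 \cdot \frac{1}{5354} = \frac{3648817}{2677}$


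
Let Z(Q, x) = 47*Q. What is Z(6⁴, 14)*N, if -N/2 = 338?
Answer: -41176512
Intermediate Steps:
N = -676 (N = -2*338 = -676)
Z(6⁴, 14)*N = (47*6⁴)*(-676) = (47*1296)*(-676) = 60912*(-676) = -41176512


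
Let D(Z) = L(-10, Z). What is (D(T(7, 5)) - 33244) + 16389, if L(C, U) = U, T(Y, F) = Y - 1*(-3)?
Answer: -16845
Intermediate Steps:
T(Y, F) = 3 + Y (T(Y, F) = Y + 3 = 3 + Y)
D(Z) = Z
(D(T(7, 5)) - 33244) + 16389 = ((3 + 7) - 33244) + 16389 = (10 - 33244) + 16389 = -33234 + 16389 = -16845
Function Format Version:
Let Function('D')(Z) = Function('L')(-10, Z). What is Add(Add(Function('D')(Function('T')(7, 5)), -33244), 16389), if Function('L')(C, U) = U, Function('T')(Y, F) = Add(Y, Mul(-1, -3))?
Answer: -16845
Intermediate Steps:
Function('T')(Y, F) = Add(3, Y) (Function('T')(Y, F) = Add(Y, 3) = Add(3, Y))
Function('D')(Z) = Z
Add(Add(Function('D')(Function('T')(7, 5)), -33244), 16389) = Add(Add(Add(3, 7), -33244), 16389) = Add(Add(10, -33244), 16389) = Add(-33234, 16389) = -16845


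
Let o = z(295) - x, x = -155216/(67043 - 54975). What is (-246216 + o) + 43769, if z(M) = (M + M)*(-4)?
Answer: -617863915/3017 ≈ -2.0479e+5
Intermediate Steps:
z(M) = -8*M (z(M) = (2*M)*(-4) = -8*M)
x = -38804/3017 (x = -155216/12068 = -155216*1/12068 = -38804/3017 ≈ -12.862)
o = -7081316/3017 (o = -8*295 - 1*(-38804/3017) = -2360 + 38804/3017 = -7081316/3017 ≈ -2347.1)
(-246216 + o) + 43769 = (-246216 - 7081316/3017) + 43769 = -749914988/3017 + 43769 = -617863915/3017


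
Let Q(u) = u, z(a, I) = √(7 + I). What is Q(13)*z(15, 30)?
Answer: 13*√37 ≈ 79.076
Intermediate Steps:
Q(13)*z(15, 30) = 13*√(7 + 30) = 13*√37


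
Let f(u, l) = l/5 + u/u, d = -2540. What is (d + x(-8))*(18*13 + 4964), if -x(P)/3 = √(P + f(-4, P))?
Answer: -13202920 - 15594*I*√215/5 ≈ -1.3203e+7 - 45731.0*I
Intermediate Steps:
f(u, l) = 1 + l/5 (f(u, l) = l*(⅕) + 1 = l/5 + 1 = 1 + l/5)
x(P) = -3*√(1 + 6*P/5) (x(P) = -3*√(P + (1 + P/5)) = -3*√(1 + 6*P/5))
(d + x(-8))*(18*13 + 4964) = (-2540 - 3*√(25 + 30*(-8))/5)*(18*13 + 4964) = (-2540 - 3*√(25 - 240)/5)*(234 + 4964) = (-2540 - 3*I*√215/5)*5198 = -13202920 - 15594*I*√215/5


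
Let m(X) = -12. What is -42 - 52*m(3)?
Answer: 582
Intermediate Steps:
-42 - 52*m(3) = -42 - 52*(-12) = -42 + 624 = 582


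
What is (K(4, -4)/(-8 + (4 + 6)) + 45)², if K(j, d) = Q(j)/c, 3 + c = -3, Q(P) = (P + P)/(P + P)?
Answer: 290521/144 ≈ 2017.5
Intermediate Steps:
Q(P) = 1 (Q(P) = (2*P)/((2*P)) = (2*P)*(1/(2*P)) = 1)
c = -6 (c = -3 - 3 = -6)
K(j, d) = -⅙ (K(j, d) = 1/(-6) = 1*(-⅙) = -⅙)
(K(4, -4)/(-8 + (4 + 6)) + 45)² = (-1/(6*(-8 + (4 + 6))) + 45)² = (-1/(6*(-8 + 10)) + 45)² = (-⅙/2 + 45)² = (-⅙*½ + 45)² = (-1/12 + 45)² = (539/12)² = 290521/144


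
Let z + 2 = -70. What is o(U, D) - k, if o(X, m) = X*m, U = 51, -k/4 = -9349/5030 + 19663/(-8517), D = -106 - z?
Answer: -37499782816/21420255 ≈ -1750.7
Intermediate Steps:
z = -72 (z = -2 - 70 = -72)
D = -34 (D = -106 - 1*(-72) = -106 + 72 = -34)
k = 357060646/21420255 (k = -4*(-9349/5030 + 19663/(-8517)) = -4*(-9349*1/5030 + 19663*(-1/8517)) = -4*(-9349/5030 - 19663/8517) = -4*(-178530323/42840510) = 357060646/21420255 ≈ 16.669)
o(U, D) - k = 51*(-34) - 1*357060646/21420255 = -1734 - 357060646/21420255 = -37499782816/21420255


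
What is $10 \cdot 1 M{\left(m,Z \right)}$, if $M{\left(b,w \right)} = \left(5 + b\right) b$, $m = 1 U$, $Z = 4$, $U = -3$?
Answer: $-60$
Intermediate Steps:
$m = -3$ ($m = 1 \left(-3\right) = -3$)
$M{\left(b,w \right)} = b \left(5 + b\right)$
$10 \cdot 1 M{\left(m,Z \right)} = 10 \cdot 1 \left(- 3 \left(5 - 3\right)\right) = 10 \left(\left(-3\right) 2\right) = 10 \left(-6\right) = -60$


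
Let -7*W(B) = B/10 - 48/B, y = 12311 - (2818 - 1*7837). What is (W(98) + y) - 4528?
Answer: 21953149/1715 ≈ 12801.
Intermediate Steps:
y = 17330 (y = 12311 - (2818 - 7837) = 12311 - 1*(-5019) = 12311 + 5019 = 17330)
W(B) = -B/70 + 48/(7*B) (W(B) = -(B/10 - 48/B)/7 = -(-48/B + B/10)/7 = -B/70 + 48/(7*B))
(W(98) + y) - 4528 = ((1/70)*(480 - 1*98²)/98 + 17330) - 4528 = ((1/70)*(1/98)*(480 - 1*9604) + 17330) - 4528 = ((1/70)*(1/98)*(480 - 9604) + 17330) - 4528 = ((1/70)*(1/98)*(-9124) + 17330) - 4528 = (-2281/1715 + 17330) - 4528 = 29718669/1715 - 4528 = 21953149/1715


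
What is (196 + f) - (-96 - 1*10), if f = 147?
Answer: 449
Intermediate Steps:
(196 + f) - (-96 - 1*10) = (196 + 147) - (-96 - 1*10) = 343 - (-96 - 10) = 343 - 1*(-106) = 343 + 106 = 449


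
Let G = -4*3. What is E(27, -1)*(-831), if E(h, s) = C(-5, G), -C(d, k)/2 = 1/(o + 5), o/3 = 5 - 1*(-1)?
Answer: 1662/23 ≈ 72.261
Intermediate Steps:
o = 18 (o = 3*(5 - 1*(-1)) = 3*(5 + 1) = 3*6 = 18)
G = -12
C(d, k) = -2/23 (C(d, k) = -2/(18 + 5) = -2/23)
E(h, s) = -2/23
E(27, -1)*(-831) = -2/23*(-831) = 1662/23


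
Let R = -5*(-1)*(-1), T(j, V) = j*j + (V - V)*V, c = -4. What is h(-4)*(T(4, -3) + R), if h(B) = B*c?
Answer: 176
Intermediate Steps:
T(j, V) = j² (T(j, V) = j² + 0*V = j² + 0 = j²)
h(B) = -4*B (h(B) = B*(-4) = -4*B)
R = -5 (R = 5*(-1) = -5)
h(-4)*(T(4, -3) + R) = (-4*(-4))*(4² - 5) = 16*(16 - 5) = 16*11 = 176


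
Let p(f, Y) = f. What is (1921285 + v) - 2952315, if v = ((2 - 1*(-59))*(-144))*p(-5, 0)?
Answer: -987110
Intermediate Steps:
v = 43920 (v = ((2 - 1*(-59))*(-144))*(-5) = ((2 + 59)*(-144))*(-5) = (61*(-144))*(-5) = -8784*(-5) = 43920)
(1921285 + v) - 2952315 = (1921285 + 43920) - 2952315 = 1965205 - 2952315 = -987110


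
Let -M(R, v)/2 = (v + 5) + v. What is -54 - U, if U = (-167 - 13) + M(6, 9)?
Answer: 172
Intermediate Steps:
M(R, v) = -10 - 4*v (M(R, v) = -2*((v + 5) + v) = -2*((5 + v) + v) = -2*(5 + 2*v) = -10 - 4*v)
U = -226 (U = (-167 - 13) + (-10 - 4*9) = -180 + (-10 - 36) = -180 - 46 = -226)
-54 - U = -54 - 1*(-226) = -54 + 226 = 172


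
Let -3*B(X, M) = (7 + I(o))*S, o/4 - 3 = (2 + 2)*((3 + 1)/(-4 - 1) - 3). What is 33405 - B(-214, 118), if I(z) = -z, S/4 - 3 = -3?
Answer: 33405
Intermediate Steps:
o = -244/5 (o = 12 + 4*((2 + 2)*((3 + 1)/(-4 - 1) - 3)) = 12 + 4*(4*(4/(-5) - 3)) = 12 + 4*(4*(4*(-⅕) - 3)) = 12 + 4*(4*(-⅘ - 3)) = 12 + 4*(4*(-19/5)) = 12 + 4*(-76/5) = 12 - 304/5 = -244/5 ≈ -48.800)
S = 0 (S = 12 + 4*(-3) = 12 - 12 = 0)
B(X, M) = 0 (B(X, M) = -(7 - 1*(-244/5))*0/3 = -(7 + 244/5)*0/3 = -93*0/5 = -⅓*0 = 0)
33405 - B(-214, 118) = 33405 - 1*0 = 33405 + 0 = 33405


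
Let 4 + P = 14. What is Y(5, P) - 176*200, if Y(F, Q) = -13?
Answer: -35213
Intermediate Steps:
P = 10 (P = -4 + 14 = 10)
Y(5, P) - 176*200 = -13 - 176*200 = -13 - 35200 = -35213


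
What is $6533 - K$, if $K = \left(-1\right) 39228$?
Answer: $45761$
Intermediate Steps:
$K = -39228$
$6533 - K = 6533 - -39228 = 6533 + 39228 = 45761$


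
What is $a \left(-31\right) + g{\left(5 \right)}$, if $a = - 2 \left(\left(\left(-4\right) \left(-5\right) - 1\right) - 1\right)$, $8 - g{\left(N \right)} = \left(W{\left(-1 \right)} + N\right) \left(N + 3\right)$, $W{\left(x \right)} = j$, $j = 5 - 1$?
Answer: $1052$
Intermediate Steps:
$j = 4$ ($j = 5 - 1 = 4$)
$W{\left(x \right)} = 4$
$g{\left(N \right)} = 8 - \left(3 + N\right) \left(4 + N\right)$ ($g{\left(N \right)} = 8 - \left(4 + N\right) \left(N + 3\right) = 8 - \left(4 + N\right) \left(3 + N\right) = 8 - \left(3 + N\right) \left(4 + N\right)$)
$a = -36$ ($a = - 2 \left(\left(20 - 1\right) - 1\right) = - 2 \left(19 - 1\right) = \left(-2\right) 18 = -36$)
$a \left(-31\right) + g{\left(5 \right)} = \left(-36\right) \left(-31\right) - 64 = 1116 - 64 = 1052$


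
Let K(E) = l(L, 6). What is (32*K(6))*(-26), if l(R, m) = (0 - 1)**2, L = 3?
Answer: -832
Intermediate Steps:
l(R, m) = 1 (l(R, m) = (-1)**2 = 1)
K(E) = 1
(32*K(6))*(-26) = (32*1)*(-26) = 32*(-26) = -832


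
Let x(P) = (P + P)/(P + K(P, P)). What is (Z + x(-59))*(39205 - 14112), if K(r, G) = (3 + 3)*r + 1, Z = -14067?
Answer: -72713065099/206 ≈ -3.5298e+8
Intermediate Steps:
K(r, G) = 1 + 6*r (K(r, G) = 6*r + 1 = 1 + 6*r)
x(P) = 2*P/(1 + 7*P) (x(P) = (P + P)/(P + (1 + 6*P)) = (2*P)/(1 + 7*P) = 2*P/(1 + 7*P))
(Z + x(-59))*(39205 - 14112) = (-14067 + 2*(-59)/(1 + 7*(-59)))*(39205 - 14112) = (-14067 + 2*(-59)/(1 - 413))*25093 = (-14067 + 2*(-59)/(-412))*25093 = (-14067 + 2*(-59)*(-1/412))*25093 = (-14067 + 59/206)*25093 = -2897743/206*25093 = -72713065099/206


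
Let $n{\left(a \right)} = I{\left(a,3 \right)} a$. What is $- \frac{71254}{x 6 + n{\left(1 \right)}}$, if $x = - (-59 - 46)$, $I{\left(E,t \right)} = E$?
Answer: $- \frac{71254}{631} \approx -112.92$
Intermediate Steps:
$x = 105$ ($x = - (-59 - 46) = \left(-1\right) \left(-105\right) = 105$)
$n{\left(a \right)} = a^{2}$ ($n{\left(a \right)} = a a = a^{2}$)
$- \frac{71254}{x 6 + n{\left(1 \right)}} = - \frac{71254}{105 \cdot 6 + 1^{2}} = - \frac{71254}{630 + 1} = - \frac{71254}{631}$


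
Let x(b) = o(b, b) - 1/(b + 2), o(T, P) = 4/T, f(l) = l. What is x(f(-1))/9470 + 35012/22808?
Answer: 4143120/2699897 ≈ 1.5345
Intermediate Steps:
x(b) = -1/(2 + b) + 4/b (x(b) = 4/b - 1/(b + 2) = 4/b - 1/(2 + b) = -1/(2 + b) + 4/b)
x(f(-1))/9470 + 35012/22808 = ((8 + 3*(-1))/((-1)*(2 - 1)))/9470 + 35012/22808 = -1*(8 - 3)/1*(1/9470) + 35012*(1/22808) = -1*1*5*(1/9470) + 8753/5702 = -5*1/9470 + 8753/5702 = -1/1894 + 8753/5702 = 4143120/2699897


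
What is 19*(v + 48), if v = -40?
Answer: 152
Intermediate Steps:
19*(v + 48) = 19*(-40 + 48) = 19*8 = 152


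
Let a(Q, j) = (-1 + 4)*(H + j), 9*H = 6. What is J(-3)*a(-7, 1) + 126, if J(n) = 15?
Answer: 201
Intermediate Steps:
H = ⅔ (H = (⅑)*6 = ⅔ ≈ 0.66667)
a(Q, j) = 2 + 3*j (a(Q, j) = (-1 + 4)*(⅔ + j) = 3*(⅔ + j) = 2 + 3*j)
J(-3)*a(-7, 1) + 126 = 15*(2 + 3*1) + 126 = 15*(2 + 3) + 126 = 15*5 + 126 = 75 + 126 = 201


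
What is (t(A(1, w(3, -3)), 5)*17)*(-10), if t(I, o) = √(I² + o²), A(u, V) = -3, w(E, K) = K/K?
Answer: -170*√34 ≈ -991.26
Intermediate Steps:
w(E, K) = 1
(t(A(1, w(3, -3)), 5)*17)*(-10) = (√((-3)² + 5²)*17)*(-10) = (√(9 + 25)*17)*(-10) = (√34*17)*(-10) = (17*√34)*(-10) = -170*√34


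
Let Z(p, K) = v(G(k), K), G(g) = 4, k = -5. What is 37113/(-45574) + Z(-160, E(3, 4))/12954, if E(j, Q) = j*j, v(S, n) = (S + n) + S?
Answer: -7058633/8681847 ≈ -0.81303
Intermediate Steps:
v(S, n) = n + 2*S
E(j, Q) = j²
Z(p, K) = 8 + K (Z(p, K) = K + 2*4 = K + 8 = 8 + K)
37113/(-45574) + Z(-160, E(3, 4))/12954 = 37113/(-45574) + (8 + 3²)/12954 = 37113*(-1/45574) + (8 + 9)*(1/12954) = -37113/45574 + 17*(1/12954) = -37113/45574 + 1/762 = -7058633/8681847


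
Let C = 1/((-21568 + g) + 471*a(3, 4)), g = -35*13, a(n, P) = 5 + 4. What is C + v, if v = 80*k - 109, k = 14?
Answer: 17979623/17784 ≈ 1011.0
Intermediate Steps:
a(n, P) = 9
g = -455
v = 1011 (v = 80*14 - 109 = 1120 - 109 = 1011)
C = -1/17784 (C = 1/((-21568 - 455) + 471*9) = 1/(-22023 + 4239) = 1/(-17784) = -1/17784 ≈ -5.6230e-5)
C + v = -1/17784 + 1011 = 17979623/17784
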